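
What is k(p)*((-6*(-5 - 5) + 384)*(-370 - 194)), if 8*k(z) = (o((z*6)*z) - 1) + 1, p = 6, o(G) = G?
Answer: -6761232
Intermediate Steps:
k(z) = 3*z²/4 (k(z) = (((z*6)*z - 1) + 1)/8 = (((6*z)*z - 1) + 1)/8 = ((6*z² - 1) + 1)/8 = ((-1 + 6*z²) + 1)/8 = (6*z²)/8 = 3*z²/4)
k(p)*((-6*(-5 - 5) + 384)*(-370 - 194)) = ((¾)*6²)*((-6*(-5 - 5) + 384)*(-370 - 194)) = ((¾)*36)*((-6*(-10) + 384)*(-564)) = 27*((60 + 384)*(-564)) = 27*(444*(-564)) = 27*(-250416) = -6761232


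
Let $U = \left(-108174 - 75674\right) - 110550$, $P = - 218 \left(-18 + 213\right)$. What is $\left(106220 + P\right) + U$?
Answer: $-230688$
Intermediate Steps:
$P = -42510$ ($P = \left(-218\right) 195 = -42510$)
$U = -294398$ ($U = -183848 - 110550 = -294398$)
$\left(106220 + P\right) + U = \left(106220 - 42510\right) - 294398 = 63710 - 294398 = -230688$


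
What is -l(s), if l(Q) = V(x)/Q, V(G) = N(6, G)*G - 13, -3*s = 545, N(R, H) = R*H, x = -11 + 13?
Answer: 33/545 ≈ 0.060550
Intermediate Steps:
x = 2
N(R, H) = H*R
s = -545/3 (s = -⅓*545 = -545/3 ≈ -181.67)
V(G) = -13 + 6*G² (V(G) = (G*6)*G - 13 = (6*G)*G - 13 = 6*G² - 13 = -13 + 6*G²)
l(Q) = 11/Q (l(Q) = (-13 + 6*2²)/Q = (-13 + 6*4)/Q = (-13 + 24)/Q = 11/Q)
-l(s) = -11/(-545/3) = -11*(-3)/545 = -1*(-33/545) = 33/545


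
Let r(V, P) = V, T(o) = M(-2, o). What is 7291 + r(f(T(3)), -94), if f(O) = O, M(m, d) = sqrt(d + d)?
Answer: 7291 + sqrt(6) ≈ 7293.5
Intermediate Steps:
M(m, d) = sqrt(2)*sqrt(d) (M(m, d) = sqrt(2*d) = sqrt(2)*sqrt(d))
T(o) = sqrt(2)*sqrt(o)
7291 + r(f(T(3)), -94) = 7291 + sqrt(2)*sqrt(3) = 7291 + sqrt(6)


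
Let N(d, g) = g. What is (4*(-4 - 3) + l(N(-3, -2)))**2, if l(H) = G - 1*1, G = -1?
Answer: 900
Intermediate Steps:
l(H) = -2 (l(H) = -1 - 1*1 = -1 - 1 = -2)
(4*(-4 - 3) + l(N(-3, -2)))**2 = (4*(-4 - 3) - 2)**2 = (4*(-7) - 2)**2 = (-28 - 2)**2 = (-30)**2 = 900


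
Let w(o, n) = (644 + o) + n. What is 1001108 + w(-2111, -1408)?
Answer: 998233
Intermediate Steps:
w(o, n) = 644 + n + o
1001108 + w(-2111, -1408) = 1001108 + (644 - 1408 - 2111) = 1001108 - 2875 = 998233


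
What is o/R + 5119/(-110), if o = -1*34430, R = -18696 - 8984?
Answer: -6895331/152240 ≈ -45.292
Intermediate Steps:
R = -27680
o = -34430
o/R + 5119/(-110) = -34430/(-27680) + 5119/(-110) = -34430*(-1/27680) + 5119*(-1/110) = 3443/2768 - 5119/110 = -6895331/152240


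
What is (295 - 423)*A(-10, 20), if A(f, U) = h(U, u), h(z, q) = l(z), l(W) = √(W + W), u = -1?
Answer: -256*√10 ≈ -809.54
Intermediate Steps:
l(W) = √2*√W (l(W) = √(2*W) = √2*√W)
h(z, q) = √2*√z
A(f, U) = √2*√U
(295 - 423)*A(-10, 20) = (295 - 423)*(√2*√20) = -128*√2*2*√5 = -256*√10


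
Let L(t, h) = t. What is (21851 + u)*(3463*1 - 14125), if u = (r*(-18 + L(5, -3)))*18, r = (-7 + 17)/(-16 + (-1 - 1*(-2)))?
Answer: -234638634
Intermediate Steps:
r = -⅔ (r = 10/(-16 + (-1 + 2)) = 10/(-16 + 1) = 10/(-15) = 10*(-1/15) = -⅔ ≈ -0.66667)
u = 156 (u = -2*(-18 + 5)/3*18 = -⅔*(-13)*18 = (26/3)*18 = 156)
(21851 + u)*(3463*1 - 14125) = (21851 + 156)*(3463*1 - 14125) = 22007*(3463 - 14125) = 22007*(-10662) = -234638634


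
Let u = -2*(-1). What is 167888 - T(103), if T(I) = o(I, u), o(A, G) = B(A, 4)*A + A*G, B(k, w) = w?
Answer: 167270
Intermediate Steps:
u = 2
o(A, G) = 4*A + A*G
T(I) = 6*I (T(I) = I*(4 + 2) = I*6 = 6*I)
167888 - T(103) = 167888 - 6*103 = 167888 - 1*618 = 167888 - 618 = 167270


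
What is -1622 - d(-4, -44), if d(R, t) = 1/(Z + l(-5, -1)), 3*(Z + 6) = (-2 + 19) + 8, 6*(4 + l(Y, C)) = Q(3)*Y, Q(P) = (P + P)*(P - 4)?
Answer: -16223/10 ≈ -1622.3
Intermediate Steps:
Q(P) = 2*P*(-4 + P) (Q(P) = (2*P)*(-4 + P) = 2*P*(-4 + P))
l(Y, C) = -4 - Y (l(Y, C) = -4 + ((2*3*(-4 + 3))*Y)/6 = -4 + ((2*3*(-1))*Y)/6 = -4 + (-6*Y)/6 = -4 - Y)
Z = 7/3 (Z = -6 + ((-2 + 19) + 8)/3 = -6 + (17 + 8)/3 = -6 + (⅓)*25 = -6 + 25/3 = 7/3 ≈ 2.3333)
d(R, t) = 3/10 (d(R, t) = 1/(7/3 + (-4 - 1*(-5))) = 1/(7/3 + (-4 + 5)) = 1/(7/3 + 1) = 1/(10/3) = 3/10)
-1622 - d(-4, -44) = -1622 - 1*3/10 = -1622 - 3/10 = -16223/10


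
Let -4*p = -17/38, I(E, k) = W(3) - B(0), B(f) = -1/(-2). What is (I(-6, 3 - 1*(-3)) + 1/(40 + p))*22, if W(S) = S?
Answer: 338679/6097 ≈ 55.548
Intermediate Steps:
B(f) = ½ (B(f) = -1*(-½) = ½)
I(E, k) = 5/2 (I(E, k) = 3 - 1*½ = 3 - ½ = 5/2)
p = 17/152 (p = -(-17)/(4*38) = -¼*(-17/38) = 17/152 ≈ 0.11184)
(I(-6, 3 - 1*(-3)) + 1/(40 + p))*22 = (5/2 + 1/(40 + 17/152))*22 = (5/2 + 1/(6097/152))*22 = (5/2 + 152/6097)*22 = (30789/12194)*22 = 338679/6097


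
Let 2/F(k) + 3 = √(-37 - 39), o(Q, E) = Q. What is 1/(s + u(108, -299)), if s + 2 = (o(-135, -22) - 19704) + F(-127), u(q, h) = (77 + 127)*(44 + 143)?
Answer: 1556089/28487211485 + 4*I*√19/28487211485 ≈ 5.4624e-5 + 6.1205e-10*I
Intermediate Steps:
u(q, h) = 38148 (u(q, h) = 204*187 = 38148)
F(k) = 2/(-3 + 2*I*√19) (F(k) = 2/(-3 + √(-37 - 39)) = 2/(-3 + √(-76)) = 2/(-3 + 2*I*√19))
s = -1686491/85 - 4*I*√19/85 (s = -2 + ((-135 - 19704) + (-6/85 - 4*I*√19/85)) = -2 + (-19839 + (-6/85 - 4*I*√19/85)) = -2 + (-1686321/85 - 4*I*√19/85) = -1686491/85 - 4*I*√19/85 ≈ -19841.0 - 0.20512*I)
1/(s + u(108, -299)) = 1/((-1686491/85 - 4*I*√19/85) + 38148) = 1/(1556089/85 - 4*I*√19/85)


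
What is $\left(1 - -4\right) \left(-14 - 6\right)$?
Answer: $-100$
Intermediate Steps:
$\left(1 - -4\right) \left(-14 - 6\right) = \left(1 + 4\right) \left(-20\right) = 5 \left(-20\right) = -100$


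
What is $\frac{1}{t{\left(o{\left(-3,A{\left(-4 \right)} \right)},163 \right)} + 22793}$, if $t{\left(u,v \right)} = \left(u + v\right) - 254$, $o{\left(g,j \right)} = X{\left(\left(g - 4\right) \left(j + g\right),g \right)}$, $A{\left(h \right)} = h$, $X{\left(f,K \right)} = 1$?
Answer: $\frac{1}{22703} \approx 4.4047 \cdot 10^{-5}$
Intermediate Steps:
$o{\left(g,j \right)} = 1$
$t{\left(u,v \right)} = -254 + u + v$
$\frac{1}{t{\left(o{\left(-3,A{\left(-4 \right)} \right)},163 \right)} + 22793} = \frac{1}{\left(-254 + 1 + 163\right) + 22793} = \frac{1}{-90 + 22793} = \frac{1}{22703}$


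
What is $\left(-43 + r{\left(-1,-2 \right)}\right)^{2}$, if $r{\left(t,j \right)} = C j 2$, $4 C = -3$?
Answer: $1600$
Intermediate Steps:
$C = - \frac{3}{4}$ ($C = \frac{1}{4} \left(-3\right) = - \frac{3}{4} \approx -0.75$)
$r{\left(t,j \right)} = - \frac{3 j}{2}$ ($r{\left(t,j \right)} = - \frac{3 j}{4} \cdot 2 = - \frac{3 j}{2}$)
$\left(-43 + r{\left(-1,-2 \right)}\right)^{2} = \left(-43 - -3\right)^{2} = \left(-43 + 3\right)^{2} = \left(-40\right)^{2} = 1600$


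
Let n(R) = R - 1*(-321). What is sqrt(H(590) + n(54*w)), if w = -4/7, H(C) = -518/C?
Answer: 2*sqrt(308372645)/2065 ≈ 17.008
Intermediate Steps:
w = -4/7 (w = -4*1/7 = -4/7 ≈ -0.57143)
n(R) = 321 + R (n(R) = R + 321 = 321 + R)
sqrt(H(590) + n(54*w)) = sqrt(-518/590 + (321 + 54*(-4/7))) = sqrt(-518*1/590 + (321 - 216/7)) = sqrt(-259/295 + 2031/7) = sqrt(597332/2065) = 2*sqrt(308372645)/2065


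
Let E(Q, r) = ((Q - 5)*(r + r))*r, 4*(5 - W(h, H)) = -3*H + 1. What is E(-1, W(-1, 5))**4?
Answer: 565036352721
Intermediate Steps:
W(h, H) = 19/4 + 3*H/4 (W(h, H) = 5 - (-3*H + 1)/4 = 5 - (1 - 3*H)/4 = 5 + (-1/4 + 3*H/4) = 19/4 + 3*H/4)
E(Q, r) = 2*r**2*(-5 + Q) (E(Q, r) = ((-5 + Q)*(2*r))*r = (2*r*(-5 + Q))*r = 2*r**2*(-5 + Q))
E(-1, W(-1, 5))**4 = (2*(19/4 + (3/4)*5)**2*(-5 - 1))**4 = (2*(19/4 + 15/4)**2*(-6))**4 = (2*(17/2)**2*(-6))**4 = (2*(289/4)*(-6))**4 = (-867)**4 = 565036352721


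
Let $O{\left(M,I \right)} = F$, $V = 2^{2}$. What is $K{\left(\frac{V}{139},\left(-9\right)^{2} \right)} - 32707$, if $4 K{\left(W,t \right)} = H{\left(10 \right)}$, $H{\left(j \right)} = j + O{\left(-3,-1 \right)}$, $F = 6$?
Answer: $-32703$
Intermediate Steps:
$V = 4$
$O{\left(M,I \right)} = 6$
$H{\left(j \right)} = 6 + j$ ($H{\left(j \right)} = j + 6 = 6 + j$)
$K{\left(W,t \right)} = 4$ ($K{\left(W,t \right)} = \frac{6 + 10}{4} = \frac{1}{4} \cdot 16 = 4$)
$K{\left(\frac{V}{139},\left(-9\right)^{2} \right)} - 32707 = 4 - 32707 = -32703$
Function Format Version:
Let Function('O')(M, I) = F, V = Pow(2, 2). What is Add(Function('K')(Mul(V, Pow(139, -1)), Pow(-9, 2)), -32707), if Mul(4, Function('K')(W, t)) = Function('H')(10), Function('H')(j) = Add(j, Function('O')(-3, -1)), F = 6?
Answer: -32703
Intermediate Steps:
V = 4
Function('O')(M, I) = 6
Function('H')(j) = Add(6, j) (Function('H')(j) = Add(j, 6) = Add(6, j))
Function('K')(W, t) = 4 (Function('K')(W, t) = Mul(Rational(1, 4), Add(6, 10)) = Mul(Rational(1, 4), 16) = 4)
Add(Function('K')(Mul(V, Pow(139, -1)), Pow(-9, 2)), -32707) = Add(4, -32707) = -32703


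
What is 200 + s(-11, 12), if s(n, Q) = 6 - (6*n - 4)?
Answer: 276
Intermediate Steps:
s(n, Q) = 10 - 6*n (s(n, Q) = 6 - (-4 + 6*n) = 6 + (4 - 6*n) = 10 - 6*n)
200 + s(-11, 12) = 200 + (10 - 6*(-11)) = 200 + (10 + 66) = 200 + 76 = 276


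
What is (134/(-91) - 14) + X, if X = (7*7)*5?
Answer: 20887/91 ≈ 229.53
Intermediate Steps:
X = 245 (X = 49*5 = 245)
(134/(-91) - 14) + X = (134/(-91) - 14) + 245 = (134*(-1/91) - 14) + 245 = (-134/91 - 14) + 245 = -1408/91 + 245 = 20887/91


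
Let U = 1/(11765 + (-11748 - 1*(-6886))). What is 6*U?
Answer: 2/2301 ≈ 0.00086919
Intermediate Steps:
U = 1/6903 (U = 1/(11765 + (-11748 + 6886)) = 1/(11765 - 4862) = 1/6903 ≈ 0.00014486)
6*U = 6*(1/6903) = 2/2301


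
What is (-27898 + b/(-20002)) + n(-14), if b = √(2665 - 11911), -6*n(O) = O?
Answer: -83687/3 - I*√9246/20002 ≈ -27896.0 - 0.0048073*I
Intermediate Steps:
n(O) = -O/6
b = I*√9246 (b = √(-9246) = I*√9246 ≈ 96.156*I)
(-27898 + b/(-20002)) + n(-14) = (-27898 + (I*√9246)/(-20002)) - ⅙*(-14) = (-27898 + (I*√9246)*(-1/20002)) + 7/3 = (-27898 - I*√9246/20002) + 7/3 = -83687/3 - I*√9246/20002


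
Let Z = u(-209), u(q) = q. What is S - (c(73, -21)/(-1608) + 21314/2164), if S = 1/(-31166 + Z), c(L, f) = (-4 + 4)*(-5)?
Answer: -334364457/33947750 ≈ -9.8494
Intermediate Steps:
c(L, f) = 0 (c(L, f) = 0*(-5) = 0)
Z = -209
S = -1/31375 (S = 1/(-31166 - 209) = 1/(-31375) = -1/31375 ≈ -3.1873e-5)
S - (c(73, -21)/(-1608) + 21314/2164) = -1/31375 - (0/(-1608) + 21314/2164) = -1/31375 - (0*(-1/1608) + 21314*(1/2164)) = -1/31375 - (0 + 10657/1082) = -1/31375 - 1*10657/1082 = -1/31375 - 10657/1082 = -334364457/33947750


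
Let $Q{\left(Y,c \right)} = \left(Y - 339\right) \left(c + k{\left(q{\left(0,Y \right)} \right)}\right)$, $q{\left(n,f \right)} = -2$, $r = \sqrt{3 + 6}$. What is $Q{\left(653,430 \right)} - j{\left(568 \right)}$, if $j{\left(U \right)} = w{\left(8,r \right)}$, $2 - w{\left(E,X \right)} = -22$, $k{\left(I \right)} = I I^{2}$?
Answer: $132484$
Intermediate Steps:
$r = 3$ ($r = \sqrt{9} = 3$)
$k{\left(I \right)} = I^{3}$
$w{\left(E,X \right)} = 24$ ($w{\left(E,X \right)} = 2 - -22 = 2 + 22 = 24$)
$j{\left(U \right)} = 24$
$Q{\left(Y,c \right)} = \left(-339 + Y\right) \left(-8 + c\right)$ ($Q{\left(Y,c \right)} = \left(Y - 339\right) \left(c + \left(-2\right)^{3}\right) = \left(-339 + Y\right) \left(c - 8\right) = \left(-339 + Y\right) \left(-8 + c\right)$)
$Q{\left(653,430 \right)} - j{\left(568 \right)} = \left(2712 - 145770 - 5224 + 653 \cdot 430\right) - 24 = \left(2712 - 145770 - 5224 + 280790\right) - 24 = 132508 - 24 = 132484$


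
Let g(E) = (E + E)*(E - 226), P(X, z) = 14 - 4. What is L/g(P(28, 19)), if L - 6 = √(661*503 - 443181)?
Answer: -1/720 - I*√110698/4320 ≈ -0.0013889 - 0.077017*I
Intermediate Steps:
P(X, z) = 10
L = 6 + I*√110698 (L = 6 + √(661*503 - 443181) = 6 + √(332483 - 443181) = 6 + √(-110698) = 6 + I*√110698 ≈ 6.0 + 332.71*I)
g(E) = 2*E*(-226 + E) (g(E) = (2*E)*(-226 + E) = 2*E*(-226 + E))
L/g(P(28, 19)) = (6 + I*√110698)/((2*10*(-226 + 10))) = (6 + I*√110698)/((2*10*(-216))) = (6 + I*√110698)/(-4320) = (6 + I*√110698)*(-1/4320) = -1/720 - I*√110698/4320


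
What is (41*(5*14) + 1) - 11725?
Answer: -8854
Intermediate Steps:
(41*(5*14) + 1) - 11725 = (41*70 + 1) - 11725 = (2870 + 1) - 11725 = 2871 - 11725 = -8854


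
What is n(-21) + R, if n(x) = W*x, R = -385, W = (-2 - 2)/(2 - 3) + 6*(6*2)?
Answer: -1981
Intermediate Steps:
W = 76 (W = -4/(-1) + 6*12 = -4*(-1) + 72 = 4 + 72 = 76)
n(x) = 76*x
n(-21) + R = 76*(-21) - 385 = -1596 - 385 = -1981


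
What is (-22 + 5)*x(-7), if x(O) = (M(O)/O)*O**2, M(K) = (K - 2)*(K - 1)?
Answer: 8568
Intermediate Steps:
M(K) = (-1 + K)*(-2 + K) (M(K) = (-2 + K)*(-1 + K) = (-1 + K)*(-2 + K))
x(O) = O*(2 + O**2 - 3*O) (x(O) = ((2 + O**2 - 3*O)/O)*O**2 = O*(2 + O**2 - 3*O))
(-22 + 5)*x(-7) = (-22 + 5)*(-7*(2 + (-7)**2 - 3*(-7))) = -(-119)*(2 + 49 + 21) = -(-119)*72 = -17*(-504) = 8568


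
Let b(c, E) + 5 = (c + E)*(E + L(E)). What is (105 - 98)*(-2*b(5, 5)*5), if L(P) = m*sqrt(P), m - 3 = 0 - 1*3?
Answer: -3150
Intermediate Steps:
m = 0 (m = 3 + (0 - 1*3) = 3 + (0 - 3) = 3 - 3 = 0)
L(P) = 0 (L(P) = 0*sqrt(P) = 0)
b(c, E) = -5 + E*(E + c) (b(c, E) = -5 + (c + E)*(E + 0) = -5 + (E + c)*E = -5 + E*(E + c))
(105 - 98)*(-2*b(5, 5)*5) = (105 - 98)*(-2*(-5 + 5**2 + 5*5)*5) = 7*(-2*(-5 + 25 + 25)*5) = 7*(-2*45*5) = 7*(-90*5) = 7*(-450) = -3150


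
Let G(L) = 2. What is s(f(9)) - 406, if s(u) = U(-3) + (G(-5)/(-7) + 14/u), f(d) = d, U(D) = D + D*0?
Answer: -25687/63 ≈ -407.73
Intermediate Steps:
U(D) = D (U(D) = D + 0 = D)
s(u) = -23/7 + 14/u (s(u) = -3 + (2/(-7) + 14/u) = -3 + (2*(-⅐) + 14/u) = -3 + (-2/7 + 14/u) = -23/7 + 14/u)
s(f(9)) - 406 = (-23/7 + 14/9) - 406 = -109/63 - 406 = -25687/63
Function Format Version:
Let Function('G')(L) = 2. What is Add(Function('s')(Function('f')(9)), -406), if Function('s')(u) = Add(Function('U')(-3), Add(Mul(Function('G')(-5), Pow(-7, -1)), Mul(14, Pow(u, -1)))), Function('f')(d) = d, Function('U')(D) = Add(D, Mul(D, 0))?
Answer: Rational(-25687, 63) ≈ -407.73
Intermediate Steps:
Function('U')(D) = D (Function('U')(D) = Add(D, 0) = D)
Function('s')(u) = Add(Rational(-23, 7), Mul(14, Pow(u, -1))) (Function('s')(u) = Add(-3, Add(Mul(2, Pow(-7, -1)), Mul(14, Pow(u, -1)))) = Add(-3, Add(Mul(2, Rational(-1, 7)), Mul(14, Pow(u, -1)))) = Add(-3, Add(Rational(-2, 7), Mul(14, Pow(u, -1)))) = Add(Rational(-23, 7), Mul(14, Pow(u, -1))))
Add(Function('s')(Function('f')(9)), -406) = Add(Add(Rational(-23, 7), Mul(14, Pow(9, -1))), -406) = Add(Add(Rational(-23, 7), Mul(14, Rational(1, 9))), -406) = Add(Add(Rational(-23, 7), Rational(14, 9)), -406) = Add(Rational(-109, 63), -406) = Rational(-25687, 63)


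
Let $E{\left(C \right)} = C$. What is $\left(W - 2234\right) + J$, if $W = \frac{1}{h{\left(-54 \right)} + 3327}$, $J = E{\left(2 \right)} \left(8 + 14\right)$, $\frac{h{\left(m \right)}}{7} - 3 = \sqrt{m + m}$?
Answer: $\frac{- 91980 \sqrt{3} + 7332119 i}{6 \left(- 558 i + 7 \sqrt{3}\right)} \approx -2190.0 - 6.482 \cdot 10^{-6} i$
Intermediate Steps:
$h{\left(m \right)} = 21 + 7 \sqrt{2} \sqrt{m}$ ($h{\left(m \right)} = 21 + 7 \sqrt{m + m} = 21 + 7 \sqrt{2 m} = 21 + 7 \sqrt{2} \sqrt{m}$)
$J = 44$ ($J = 2 \left(8 + 14\right) = 2 \cdot 22 = 44$)
$W = \frac{1}{3348 + 42 i \sqrt{3}}$ ($W = \frac{1}{\left(21 + 7 \sqrt{2} \sqrt{-54}\right) + 3327} = \frac{1}{\left(21 + 7 \sqrt{2} \cdot 3 i \sqrt{6}\right) + 3327} = \frac{1}{\left(21 + 42 i \sqrt{3}\right) + 3327} = \frac{1}{3348 + 42 i \sqrt{3}} \approx 0.00029854 - 6.487 \cdot 10^{-6} i$)
$\left(W - 2234\right) + J = \left(\left(\frac{31}{103837} - \frac{7 i \sqrt{3}}{1869066}\right) - 2234\right) + 44 = \left(- \frac{231971827}{103837} - \frac{7 i \sqrt{3}}{1869066}\right) + 44 = - \frac{227402999}{103837} - \frac{7 i \sqrt{3}}{1869066}$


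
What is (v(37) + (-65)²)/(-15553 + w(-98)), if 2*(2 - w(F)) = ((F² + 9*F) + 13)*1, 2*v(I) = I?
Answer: -2829/13279 ≈ -0.21304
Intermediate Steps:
v(I) = I/2
w(F) = -9/2 - 9*F/2 - F²/2 (w(F) = 2 - ((F² + 9*F) + 13)/2 = 2 - (13 + F² + 9*F)/2 = 2 + (-13/2 - 9*F/2 - F²/2) = -9/2 - 9*F/2 - F²/2)
(v(37) + (-65)²)/(-15553 + w(-98)) = ((½)*37 + (-65)²)/(-15553 + (-9/2 - 9/2*(-98) - ½*(-98)²)) = (37/2 + 4225)/(-15553 + (-9/2 + 441 - ½*9604)) = 8487/(2*(-15553 + (-9/2 + 441 - 4802))) = 8487/(2*(-15553 - 8731/2)) = 8487/(2*(-39837/2)) = (8487/2)*(-2/39837) = -2829/13279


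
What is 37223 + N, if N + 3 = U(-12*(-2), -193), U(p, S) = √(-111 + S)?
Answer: 37220 + 4*I*√19 ≈ 37220.0 + 17.436*I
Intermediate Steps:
N = -3 + 4*I*√19 (N = -3 + √(-111 - 193) = -3 + √(-304) = -3 + 4*I*√19 ≈ -3.0 + 17.436*I)
37223 + N = 37223 + (-3 + 4*I*√19) = 37220 + 4*I*√19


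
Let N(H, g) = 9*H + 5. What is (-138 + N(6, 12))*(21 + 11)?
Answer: -2528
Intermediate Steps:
N(H, g) = 5 + 9*H
(-138 + N(6, 12))*(21 + 11) = (-138 + (5 + 9*6))*(21 + 11) = (-138 + (5 + 54))*32 = (-138 + 59)*32 = -79*32 = -2528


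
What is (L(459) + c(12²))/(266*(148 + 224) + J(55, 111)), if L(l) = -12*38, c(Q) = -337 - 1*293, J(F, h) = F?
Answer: -6/547 ≈ -0.010969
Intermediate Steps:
c(Q) = -630 (c(Q) = -337 - 293 = -630)
L(l) = -456
(L(459) + c(12²))/(266*(148 + 224) + J(55, 111)) = (-456 - 630)/(266*(148 + 224) + 55) = -1086/(266*372 + 55) = -1086/(98952 + 55) = -1086/99007 = -1086*1/99007 = -6/547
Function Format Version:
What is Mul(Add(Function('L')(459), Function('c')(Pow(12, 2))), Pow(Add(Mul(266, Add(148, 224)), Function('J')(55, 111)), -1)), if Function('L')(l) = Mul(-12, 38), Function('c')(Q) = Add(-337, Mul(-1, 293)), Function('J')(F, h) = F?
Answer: Rational(-6, 547) ≈ -0.010969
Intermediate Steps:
Function('c')(Q) = -630 (Function('c')(Q) = Add(-337, -293) = -630)
Function('L')(l) = -456
Mul(Add(Function('L')(459), Function('c')(Pow(12, 2))), Pow(Add(Mul(266, Add(148, 224)), Function('J')(55, 111)), -1)) = Mul(Add(-456, -630), Pow(Add(Mul(266, Add(148, 224)), 55), -1)) = Mul(-1086, Pow(Add(Mul(266, 372), 55), -1)) = Mul(-1086, Pow(Add(98952, 55), -1)) = Mul(-1086, Pow(99007, -1)) = Mul(-1086, Rational(1, 99007)) = Rational(-6, 547)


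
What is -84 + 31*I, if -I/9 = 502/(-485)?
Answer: 99318/485 ≈ 204.78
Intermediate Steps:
I = 4518/485 (I = -4518/(-485) = -4518*(-1)/485 = -9*(-502/485) = 4518/485 ≈ 9.3155)
-84 + 31*I = -84 + 31*(4518/485) = -84 + 140058/485 = 99318/485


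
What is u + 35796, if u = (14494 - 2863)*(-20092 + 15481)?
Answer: -53594745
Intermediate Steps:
u = -53630541 (u = 11631*(-4611) = -53630541)
u + 35796 = -53630541 + 35796 = -53594745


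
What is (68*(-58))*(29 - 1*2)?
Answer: -106488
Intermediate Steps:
(68*(-58))*(29 - 1*2) = -3944*(29 - 2) = -3944*27 = -106488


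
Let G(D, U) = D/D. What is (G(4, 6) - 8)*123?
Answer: -861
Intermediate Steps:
G(D, U) = 1
(G(4, 6) - 8)*123 = (1 - 8)*123 = -7*123 = -861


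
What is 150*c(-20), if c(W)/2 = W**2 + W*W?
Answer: 240000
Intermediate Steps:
c(W) = 4*W**2 (c(W) = 2*(W**2 + W*W) = 2*(W**2 + W**2) = 2*(2*W**2) = 4*W**2)
150*c(-20) = 150*(4*(-20)**2) = 150*(4*400) = 150*1600 = 240000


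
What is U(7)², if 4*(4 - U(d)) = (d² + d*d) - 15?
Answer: 4489/16 ≈ 280.56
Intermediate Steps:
U(d) = 31/4 - d²/2 (U(d) = 4 - ((d² + d*d) - 15)/4 = 4 - ((d² + d²) - 15)/4 = 4 - (2*d² - 15)/4 = 4 - (-15 + 2*d²)/4 = 4 + (15/4 - d²/2) = 31/4 - d²/2)
U(7)² = (31/4 - ½*7²)² = (31/4 - ½*49)² = (31/4 - 49/2)² = (-67/4)² = 4489/16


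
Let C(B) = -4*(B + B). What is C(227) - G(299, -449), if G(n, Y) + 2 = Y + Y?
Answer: -916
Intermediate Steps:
G(n, Y) = -2 + 2*Y (G(n, Y) = -2 + (Y + Y) = -2 + 2*Y)
C(B) = -8*B
C(227) - G(299, -449) = -8*227 - (-2 + 2*(-449)) = -1816 - (-2 - 898) = -1816 - 1*(-900) = -1816 + 900 = -916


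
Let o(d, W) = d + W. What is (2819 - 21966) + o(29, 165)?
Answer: -18953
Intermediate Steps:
o(d, W) = W + d
(2819 - 21966) + o(29, 165) = (2819 - 21966) + (165 + 29) = -19147 + 194 = -18953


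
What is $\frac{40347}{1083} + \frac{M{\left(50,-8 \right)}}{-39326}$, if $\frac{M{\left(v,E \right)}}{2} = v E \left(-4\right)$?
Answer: $\frac{263870087}{7098343} \approx 37.173$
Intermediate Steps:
$M{\left(v,E \right)} = - 8 E v$ ($M{\left(v,E \right)} = 2 v E \left(-4\right) = 2 E v \left(-4\right) = 2 \left(- 4 E v\right) = - 8 E v$)
$\frac{40347}{1083} + \frac{M{\left(50,-8 \right)}}{-39326} = \frac{40347}{1083} + \frac{\left(-8\right) \left(-8\right) 50}{-39326} = 40347 \cdot \frac{1}{1083} + 3200 \left(- \frac{1}{39326}\right) = \frac{13449}{361} - \frac{1600}{19663} = \frac{263870087}{7098343}$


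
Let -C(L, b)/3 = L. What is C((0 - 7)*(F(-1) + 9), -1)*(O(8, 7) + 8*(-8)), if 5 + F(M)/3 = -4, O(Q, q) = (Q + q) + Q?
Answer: 15498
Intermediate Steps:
O(Q, q) = q + 2*Q
F(M) = -27 (F(M) = -15 + 3*(-4) = -15 - 12 = -27)
C(L, b) = -3*L
C((0 - 7)*(F(-1) + 9), -1)*(O(8, 7) + 8*(-8)) = (-3*(0 - 7)*(-27 + 9))*((7 + 2*8) + 8*(-8)) = (-(-21)*(-18))*((7 + 16) - 64) = (-3*126)*(23 - 64) = -378*(-41) = 15498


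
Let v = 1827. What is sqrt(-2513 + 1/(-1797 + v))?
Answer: I*sqrt(2261670)/30 ≈ 50.13*I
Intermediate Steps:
sqrt(-2513 + 1/(-1797 + v)) = sqrt(-2513 + 1/(-1797 + 1827)) = sqrt(-2513 + 1/30) = sqrt(-75389/30) = I*sqrt(2261670)/30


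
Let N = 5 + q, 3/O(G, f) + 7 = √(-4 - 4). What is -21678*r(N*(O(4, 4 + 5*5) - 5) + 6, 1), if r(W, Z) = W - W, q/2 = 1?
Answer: 0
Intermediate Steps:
q = 2 (q = 2*1 = 2)
O(G, f) = 3/(-7 + 2*I*√2) (O(G, f) = 3/(-7 + √(-4 - 4)) = 3/(-7 + √(-8)) = 3/(-7 + 2*I*√2))
N = 7 (N = 5 + 2 = 7)
r(W, Z) = 0
-21678*r(N*(O(4, 4 + 5*5) - 5) + 6, 1) = -21678*0 = 0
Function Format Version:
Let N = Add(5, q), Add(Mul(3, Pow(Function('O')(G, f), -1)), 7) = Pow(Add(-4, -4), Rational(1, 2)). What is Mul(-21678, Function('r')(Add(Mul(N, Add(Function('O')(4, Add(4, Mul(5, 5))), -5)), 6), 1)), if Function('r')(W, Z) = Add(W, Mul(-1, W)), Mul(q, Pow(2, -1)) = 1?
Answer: 0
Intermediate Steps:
q = 2 (q = Mul(2, 1) = 2)
Function('O')(G, f) = Mul(3, Pow(Add(-7, Mul(2, I, Pow(2, Rational(1, 2)))), -1)) (Function('O')(G, f) = Mul(3, Pow(Add(-7, Pow(Add(-4, -4), Rational(1, 2))), -1)) = Mul(3, Pow(Add(-7, Pow(-8, Rational(1, 2))), -1)) = Mul(3, Pow(Add(-7, Mul(2, I, Pow(2, Rational(1, 2)))), -1)))
N = 7 (N = Add(5, 2) = 7)
Function('r')(W, Z) = 0
Mul(-21678, Function('r')(Add(Mul(N, Add(Function('O')(4, Add(4, Mul(5, 5))), -5)), 6), 1)) = Mul(-21678, 0) = 0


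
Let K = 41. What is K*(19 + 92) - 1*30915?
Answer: -26364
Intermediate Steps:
K*(19 + 92) - 1*30915 = 41*(19 + 92) - 1*30915 = 41*111 - 30915 = 4551 - 30915 = -26364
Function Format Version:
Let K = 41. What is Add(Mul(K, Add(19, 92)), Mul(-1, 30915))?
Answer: -26364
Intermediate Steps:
Add(Mul(K, Add(19, 92)), Mul(-1, 30915)) = Add(Mul(41, Add(19, 92)), Mul(-1, 30915)) = Add(Mul(41, 111), -30915) = Add(4551, -30915) = -26364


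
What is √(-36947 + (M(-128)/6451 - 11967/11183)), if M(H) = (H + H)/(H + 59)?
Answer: 2*I*√228876221945206864749297/4977765777 ≈ 192.22*I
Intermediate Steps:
M(H) = 2*H/(59 + H) (M(H) = (2*H)/(59 + H) = 2*H/(59 + H))
√(-36947 + (M(-128)/6451 - 11967/11183)) = √(-36947 + ((2*(-128)/(59 - 128))/6451 - 11967/11183)) = √(-36947 + ((2*(-128)/(-69))*(1/6451) - 11967*1/11183)) = √(-36947 + ((2*(-128)*(-1/69))*(1/6451) - 11967/11183)) = √(-36947 + ((256/69)*(1/6451) - 11967/11183)) = √(-36947 + (256/445119 - 11967/11183)) = √(-36947 - 5323876225/4977765777) = √(-183918836039044/4977765777) = 2*I*√228876221945206864749297/4977765777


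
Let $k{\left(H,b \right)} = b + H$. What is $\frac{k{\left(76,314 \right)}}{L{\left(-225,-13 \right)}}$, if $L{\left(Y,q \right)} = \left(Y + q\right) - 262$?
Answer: $- \frac{39}{50} \approx -0.78$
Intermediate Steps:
$L{\left(Y,q \right)} = -262 + Y + q$
$k{\left(H,b \right)} = H + b$
$\frac{k{\left(76,314 \right)}}{L{\left(-225,-13 \right)}} = \frac{76 + 314}{-262 - 225 - 13} = \frac{390}{-500} = 390 \left(- \frac{1}{500}\right) = - \frac{39}{50}$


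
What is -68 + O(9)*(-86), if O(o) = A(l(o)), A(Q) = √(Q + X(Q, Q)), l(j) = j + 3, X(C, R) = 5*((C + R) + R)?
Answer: -68 - 688*√3 ≈ -1259.7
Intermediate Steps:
X(C, R) = 5*C + 10*R (X(C, R) = 5*(C + 2*R) = 5*C + 10*R)
l(j) = 3 + j
A(Q) = 4*√Q (A(Q) = √(Q + (5*Q + 10*Q)) = √(Q + 15*Q) = √(16*Q) = 4*√Q)
O(o) = 4*√(3 + o)
-68 + O(9)*(-86) = -68 + (4*√(3 + 9))*(-86) = -68 + (4*√12)*(-86) = -68 + (4*(2*√3))*(-86) = -68 + (8*√3)*(-86) = -68 - 688*√3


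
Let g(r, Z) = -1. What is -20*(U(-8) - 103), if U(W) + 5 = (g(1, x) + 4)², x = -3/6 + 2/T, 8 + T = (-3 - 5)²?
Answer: 1980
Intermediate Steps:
T = 56 (T = -8 + (-3 - 5)² = -8 + (-8)² = -8 + 64 = 56)
x = -13/28 (x = -3/6 + 2/56 = -3*⅙ + 2*(1/56) = -½ + 1/28 = -13/28 ≈ -0.46429)
U(W) = 4 (U(W) = -5 + (-1 + 4)² = -5 + 3² = -5 + 9 = 4)
-20*(U(-8) - 103) = -20*(4 - 103) = -20*(-99) = 1980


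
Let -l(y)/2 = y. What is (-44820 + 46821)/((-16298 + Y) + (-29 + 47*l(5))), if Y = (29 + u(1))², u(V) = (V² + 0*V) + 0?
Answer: -667/5299 ≈ -0.12587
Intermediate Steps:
l(y) = -2*y
u(V) = V² (u(V) = (V² + 0) + 0 = V² + 0 = V²)
Y = 900 (Y = (29 + 1²)² = (29 + 1)² = 30² = 900)
(-44820 + 46821)/((-16298 + Y) + (-29 + 47*l(5))) = (-44820 + 46821)/((-16298 + 900) + (-29 + 47*(-2*5))) = 2001/(-15398 + (-29 + 47*(-10))) = 2001/(-15398 + (-29 - 470)) = 2001/(-15398 - 499) = 2001/(-15897) = 2001*(-1/15897) = -667/5299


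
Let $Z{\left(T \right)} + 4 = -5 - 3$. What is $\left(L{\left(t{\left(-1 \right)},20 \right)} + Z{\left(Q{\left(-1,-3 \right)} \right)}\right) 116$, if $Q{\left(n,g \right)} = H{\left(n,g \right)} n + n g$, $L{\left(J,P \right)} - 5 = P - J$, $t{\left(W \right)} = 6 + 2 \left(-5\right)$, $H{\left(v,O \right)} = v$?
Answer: $1972$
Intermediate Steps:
$t{\left(W \right)} = -4$ ($t{\left(W \right)} = 6 - 10 = -4$)
$L{\left(J,P \right)} = 5 + P - J$ ($L{\left(J,P \right)} = 5 - \left(J - P\right) = 5 + P - J$)
$Q{\left(n,g \right)} = n^{2} + g n$ ($Q{\left(n,g \right)} = n n + n g = n^{2} + g n$)
$Z{\left(T \right)} = -12$ ($Z{\left(T \right)} = -4 - 8 = -12$)
$\left(L{\left(t{\left(-1 \right)},20 \right)} + Z{\left(Q{\left(-1,-3 \right)} \right)}\right) 116 = \left(\left(5 + 20 - -4\right) - 12\right) 116 = \left(\left(5 + 20 + 4\right) - 12\right) 116 = \left(29 - 12\right) 116 = 17 \cdot 116 = 1972$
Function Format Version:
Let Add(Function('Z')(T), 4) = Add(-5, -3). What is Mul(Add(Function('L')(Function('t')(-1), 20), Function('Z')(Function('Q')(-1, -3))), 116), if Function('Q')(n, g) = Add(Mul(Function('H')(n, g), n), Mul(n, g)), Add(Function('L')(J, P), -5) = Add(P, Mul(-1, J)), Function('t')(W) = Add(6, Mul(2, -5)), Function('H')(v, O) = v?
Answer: 1972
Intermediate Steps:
Function('t')(W) = -4 (Function('t')(W) = Add(6, -10) = -4)
Function('L')(J, P) = Add(5, P, Mul(-1, J)) (Function('L')(J, P) = Add(5, Add(P, Mul(-1, J))) = Add(5, P, Mul(-1, J)))
Function('Q')(n, g) = Add(Pow(n, 2), Mul(g, n)) (Function('Q')(n, g) = Add(Mul(n, n), Mul(n, g)) = Add(Pow(n, 2), Mul(g, n)))
Function('Z')(T) = -12 (Function('Z')(T) = Add(-4, Add(-5, -3)) = Add(-4, -8) = -12)
Mul(Add(Function('L')(Function('t')(-1), 20), Function('Z')(Function('Q')(-1, -3))), 116) = Mul(Add(Add(5, 20, Mul(-1, -4)), -12), 116) = Mul(Add(Add(5, 20, 4), -12), 116) = Mul(Add(29, -12), 116) = Mul(17, 116) = 1972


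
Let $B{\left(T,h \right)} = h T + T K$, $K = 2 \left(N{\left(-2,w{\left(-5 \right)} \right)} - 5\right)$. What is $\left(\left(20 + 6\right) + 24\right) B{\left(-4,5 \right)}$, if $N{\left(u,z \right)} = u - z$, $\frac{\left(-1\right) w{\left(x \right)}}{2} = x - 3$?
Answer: $8200$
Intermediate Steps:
$w{\left(x \right)} = 6 - 2 x$ ($w{\left(x \right)} = - 2 \left(x - 3\right) = - 2 \left(-3 + x\right) = 6 - 2 x$)
$K = -46$ ($K = 2 \left(\left(-2 - \left(6 - -10\right)\right) - 5\right) = 2 \left(\left(-2 - \left(6 + 10\right)\right) - 5\right) = 2 \left(\left(-2 - 16\right) - 5\right) = 2 \left(-18 - 5\right) = 2 \left(-23\right) = -46$)
$B{\left(T,h \right)} = - 46 T + T h$ ($B{\left(T,h \right)} = h T + T \left(-46\right) = T h - 46 T = - 46 T + T h$)
$\left(\left(20 + 6\right) + 24\right) B{\left(-4,5 \right)} = \left(\left(20 + 6\right) + 24\right) \left(- 4 \left(-46 + 5\right)\right) = \left(26 + 24\right) \left(\left(-4\right) \left(-41\right)\right) = 50 \cdot 164 = 8200$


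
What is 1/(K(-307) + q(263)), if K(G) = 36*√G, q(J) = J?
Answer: 263/467041 - 36*I*√307/467041 ≈ 0.00056312 - 0.0013506*I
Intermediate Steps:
1/(K(-307) + q(263)) = 1/(36*√(-307) + 263) = 1/(36*(I*√307) + 263) = 1/(36*I*√307 + 263) = 1/(263 + 36*I*√307)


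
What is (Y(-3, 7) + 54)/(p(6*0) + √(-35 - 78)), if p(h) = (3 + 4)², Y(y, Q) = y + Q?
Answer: 1421/1257 - 29*I*√113/1257 ≈ 1.1305 - 0.24525*I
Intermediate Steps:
Y(y, Q) = Q + y
p(h) = 49 (p(h) = 7² = 49)
(Y(-3, 7) + 54)/(p(6*0) + √(-35 - 78)) = ((7 - 3) + 54)/(49 + √(-35 - 78)) = (4 + 54)/(49 + √(-113)) = 58/(49 + I*√113)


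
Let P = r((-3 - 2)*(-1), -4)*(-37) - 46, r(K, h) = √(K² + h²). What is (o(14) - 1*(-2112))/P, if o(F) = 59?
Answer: 99866/54013 - 80327*√41/54013 ≈ -7.6737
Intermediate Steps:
P = -46 - 37*√41 (P = √(((-3 - 2)*(-1))² + (-4)²)*(-37) - 46 = √((-5*(-1))² + 16)*(-37) - 46 = √(5² + 16)*(-37) - 46 = √(25 + 16)*(-37) - 46 = √41*(-37) - 46 = -37*√41 - 46 = -46 - 37*√41 ≈ -282.92)
(o(14) - 1*(-2112))/P = (59 - 1*(-2112))/(-46 - 37*√41) = (59 + 2112)/(-46 - 37*√41) = 2171/(-46 - 37*√41)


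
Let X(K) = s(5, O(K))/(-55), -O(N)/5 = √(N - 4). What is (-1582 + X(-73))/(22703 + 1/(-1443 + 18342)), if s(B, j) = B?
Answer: -294093297/4220237978 ≈ -0.069686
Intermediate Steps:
O(N) = -5*√(-4 + N) (O(N) = -5*√(N - 4) = -5*√(-4 + N))
X(K) = -1/11 (X(K) = 5/(-55) = 5*(-1/55) = -1/11)
(-1582 + X(-73))/(22703 + 1/(-1443 + 18342)) = (-1582 - 1/11)/(22703 + 1/(-1443 + 18342)) = -17403/(11*(22703 + 1/16899)) = -17403/(11*383657998/16899) = -17403/11*16899/383657998 = -294093297/4220237978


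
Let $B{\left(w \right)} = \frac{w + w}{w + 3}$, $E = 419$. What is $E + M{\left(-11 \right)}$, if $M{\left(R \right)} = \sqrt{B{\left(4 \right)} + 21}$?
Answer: $419 + \frac{\sqrt{1085}}{7} \approx 423.71$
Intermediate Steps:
$B{\left(w \right)} = \frac{2 w}{3 + w}$
$M{\left(R \right)} = \frac{\sqrt{1085}}{7}$ ($M{\left(R \right)} = \sqrt{2 \cdot 4 \frac{1}{3 + 4} + 21} = \sqrt{2 \cdot 4 \cdot \frac{1}{7} + 21} = \sqrt{\frac{8}{7} + 21} = \sqrt{\frac{155}{7}} = \frac{\sqrt{1085}}{7}$)
$E + M{\left(-11 \right)} = 419 + \frac{\sqrt{1085}}{7}$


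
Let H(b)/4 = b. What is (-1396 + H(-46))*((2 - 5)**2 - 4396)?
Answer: 6931460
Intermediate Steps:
H(b) = 4*b
(-1396 + H(-46))*((2 - 5)**2 - 4396) = (-1396 + 4*(-46))*((2 - 5)**2 - 4396) = (-1396 - 184)*((-3)**2 - 4396) = -1580*(9 - 4396) = -1580*(-4387) = 6931460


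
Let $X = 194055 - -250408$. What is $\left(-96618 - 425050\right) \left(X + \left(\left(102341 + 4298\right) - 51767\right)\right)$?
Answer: $-260487090780$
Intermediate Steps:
$X = 444463$ ($X = 194055 + 250408 = 444463$)
$\left(-96618 - 425050\right) \left(X + \left(\left(102341 + 4298\right) - 51767\right)\right) = \left(-96618 - 425050\right) \left(444463 + \left(\left(102341 + 4298\right) - 51767\right)\right) = - 521668 \left(444463 + \left(106639 - 51767\right)\right) = - 521668 \left(444463 + 54872\right) = \left(-521668\right) 499335 = -260487090780$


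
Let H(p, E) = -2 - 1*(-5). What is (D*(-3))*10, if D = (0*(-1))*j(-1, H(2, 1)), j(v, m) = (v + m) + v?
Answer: 0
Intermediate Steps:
H(p, E) = 3 (H(p, E) = -2 + 5 = 3)
j(v, m) = m + 2*v (j(v, m) = (m + v) + v = m + 2*v)
D = 0 (D = (0*(-1))*(3 + 2*(-1)) = 0*(3 - 2) = 0*1 = 0)
(D*(-3))*10 = (0*(-3))*10 = 0*10 = 0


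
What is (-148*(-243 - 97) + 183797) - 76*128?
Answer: 224389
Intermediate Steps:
(-148*(-243 - 97) + 183797) - 76*128 = (-148*(-340) + 183797) - 9728 = (50320 + 183797) - 9728 = 234117 - 9728 = 224389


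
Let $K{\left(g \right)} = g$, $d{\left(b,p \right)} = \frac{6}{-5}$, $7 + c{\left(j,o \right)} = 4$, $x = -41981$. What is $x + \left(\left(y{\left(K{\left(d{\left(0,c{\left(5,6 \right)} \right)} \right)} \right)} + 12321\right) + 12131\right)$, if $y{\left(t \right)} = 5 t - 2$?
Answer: $-17537$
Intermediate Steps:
$c{\left(j,o \right)} = -3$ ($c{\left(j,o \right)} = -7 + 4 = -3$)
$d{\left(b,p \right)} = - \frac{6}{5}$ ($d{\left(b,p \right)} = 6 \left(- \frac{1}{5}\right) = - \frac{6}{5}$)
$y{\left(t \right)} = -2 + 5 t$
$x + \left(\left(y{\left(K{\left(d{\left(0,c{\left(5,6 \right)} \right)} \right)} \right)} + 12321\right) + 12131\right) = -41981 + \left(\left(\left(-2 + 5 \left(- \frac{6}{5}\right)\right) + 12321\right) + 12131\right) = -41981 + \left(\left(\left(-2 - 6\right) + 12321\right) + 12131\right) = -41981 + \left(\left(-8 + 12321\right) + 12131\right) = -41981 + \left(12313 + 12131\right) = -41981 + 24444 = -17537$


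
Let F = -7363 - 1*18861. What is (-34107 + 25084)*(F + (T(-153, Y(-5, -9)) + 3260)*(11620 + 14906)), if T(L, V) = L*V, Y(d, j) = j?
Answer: -1109601963274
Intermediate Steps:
F = -26224 (F = -7363 - 18861 = -26224)
(-34107 + 25084)*(F + (T(-153, Y(-5, -9)) + 3260)*(11620 + 14906)) = (-34107 + 25084)*(-26224 + (-153*(-9) + 3260)*(11620 + 14906)) = -9023*(-26224 + (1377 + 3260)*26526) = -9023*(-26224 + 4637*26526) = -9023*(-26224 + 123001062) = -9023*122974838 = -1109601963274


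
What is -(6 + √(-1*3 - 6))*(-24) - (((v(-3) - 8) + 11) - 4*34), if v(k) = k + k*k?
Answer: 271 + 72*I ≈ 271.0 + 72.0*I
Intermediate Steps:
v(k) = k + k²
-(6 + √(-1*3 - 6))*(-24) - (((v(-3) - 8) + 11) - 4*34) = -(6 + √(-1*3 - 6))*(-24) - (((-3*(1 - 3) - 8) + 11) - 4*34) = -(6 + √(-3 - 6))*(-24) - (((-3*(-2) - 8) + 11) - 136) = -(6 + √(-9))*(-24) - (((6 - 8) + 11) - 136) = -(6 + 3*I)*(-24) - ((-2 + 11) - 136) = -(-144 - 72*I) - (9 - 136) = (144 + 72*I) - 1*(-127) = (144 + 72*I) + 127 = 271 + 72*I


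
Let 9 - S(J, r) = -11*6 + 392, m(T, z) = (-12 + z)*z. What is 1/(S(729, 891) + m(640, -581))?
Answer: 1/344216 ≈ 2.9052e-6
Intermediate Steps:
m(T, z) = z*(-12 + z)
S(J, r) = -317 (S(J, r) = 9 - (-11*6 + 392) = 9 - (-66 + 392) = 9 - 1*326 = 9 - 326 = -317)
1/(S(729, 891) + m(640, -581)) = 1/(-317 - 581*(-12 - 581)) = 1/(-317 - 581*(-593)) = 1/(-317 + 344533) = 1/344216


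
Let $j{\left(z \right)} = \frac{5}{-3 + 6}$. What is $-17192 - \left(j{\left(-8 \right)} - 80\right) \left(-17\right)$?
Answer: $- \frac{55571}{3} \approx -18524.0$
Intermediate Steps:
$j{\left(z \right)} = \frac{5}{3}$
$-17192 - \left(j{\left(-8 \right)} - 80\right) \left(-17\right) = -17192 - \left(\frac{5}{3} - 80\right) \left(-17\right) = -17192 - \left(- \frac{235}{3}\right) \left(-17\right) = -17192 - \frac{3995}{3} = - \frac{55571}{3}$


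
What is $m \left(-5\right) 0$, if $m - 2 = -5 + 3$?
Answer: $0$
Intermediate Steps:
$m = 0$ ($m = 2 + \left(-5 + 3\right) = 2 - 2 = 0$)
$m \left(-5\right) 0 = 0 \left(-5\right) 0 = 0 \cdot 0 = 0$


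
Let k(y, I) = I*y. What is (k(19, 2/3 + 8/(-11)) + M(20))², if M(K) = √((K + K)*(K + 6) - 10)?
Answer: 1123114/1089 - 76*√1030/33 ≈ 957.41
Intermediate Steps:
M(K) = √(-10 + 2*K*(6 + K)) (M(K) = √((2*K)*(6 + K) - 10) = √(2*K*(6 + K) - 10) = √(-10 + 2*K*(6 + K)))
(k(19, 2/3 + 8/(-11)) + M(20))² = ((2/3 + 8/(-11))*19 + √(-10 + 2*20² + 12*20))² = ((2*(⅓) + 8*(-1/11))*19 + √(-10 + 2*400 + 240))² = ((⅔ - 8/11)*19 + √(-10 + 800 + 240))² = (-2/33*19 + √1030)² = (-38/33 + √1030)²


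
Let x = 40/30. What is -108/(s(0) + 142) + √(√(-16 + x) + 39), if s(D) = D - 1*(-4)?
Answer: -54/73 + √(351 + 6*I*√33)/3 ≈ 5.5128 + 0.30625*I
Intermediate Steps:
s(D) = 4 + D (s(D) = D + 4 = 4 + D)
x = 4/3 (x = 40*(1/30) = 4/3 ≈ 1.3333)
-108/(s(0) + 142) + √(√(-16 + x) + 39) = -108/((4 + 0) + 142) + √(√(-16 + 4/3) + 39) = -108/(4 + 142) + √(√(-44/3) + 39) = -108/146 + √(2*I*√33/3 + 39) = (1/146)*(-108) + √(39 + 2*I*√33/3) = -54/73 + √(39 + 2*I*√33/3)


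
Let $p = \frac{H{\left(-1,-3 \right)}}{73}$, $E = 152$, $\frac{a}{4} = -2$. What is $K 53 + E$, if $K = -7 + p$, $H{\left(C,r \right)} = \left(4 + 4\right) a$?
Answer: $- \frac{19379}{73} \approx -265.47$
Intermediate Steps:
$a = -8$ ($a = 4 \left(-2\right) = -8$)
$H{\left(C,r \right)} = -64$ ($H{\left(C,r \right)} = \left(4 + 4\right) \left(-8\right) = 8 \left(-8\right) = -64$)
$p = - \frac{64}{73} \approx -0.87671$
$K = - \frac{575}{73}$ ($K = -7 - \frac{64}{73} = - \frac{575}{73} \approx -7.8767$)
$K 53 + E = \left(- \frac{575}{73}\right) 53 + 152 = - \frac{30475}{73} + 152 = - \frac{19379}{73}$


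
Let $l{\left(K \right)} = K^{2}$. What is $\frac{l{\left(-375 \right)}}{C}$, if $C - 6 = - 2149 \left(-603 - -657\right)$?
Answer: $- \frac{9375}{7736} \approx -1.2119$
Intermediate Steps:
$C = -116040$ ($C = 6 - 2149 \left(-603 - -657\right) = 6 - 2149 \left(-603 + 657\right) = 6 - 116046 = -116040$)
$\frac{l{\left(-375 \right)}}{C} = \frac{\left(-375\right)^{2}}{-116040} = 140625 \left(- \frac{1}{116040}\right) = - \frac{9375}{7736}$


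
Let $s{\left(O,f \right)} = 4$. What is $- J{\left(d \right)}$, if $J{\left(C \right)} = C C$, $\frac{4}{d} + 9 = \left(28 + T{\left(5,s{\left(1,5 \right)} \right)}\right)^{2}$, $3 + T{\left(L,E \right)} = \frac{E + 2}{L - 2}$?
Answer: $- \frac{1}{32400} \approx -3.0864 \cdot 10^{-5}$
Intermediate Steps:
$T{\left(L,E \right)} = -3 + \frac{2 + E}{-2 + L}$ ($T{\left(L,E \right)} = -3 + \frac{E + 2}{L - 2} = -3 + \frac{2 + E}{-2 + L}$)
$d = \frac{1}{180}$ ($d = \frac{4}{-9 + \left(28 + \frac{8 + 4 - 15}{-2 + 5}\right)^{2}} = \frac{4}{-9 + \left(28 + \frac{8 + 4 - 15}{3}\right)^{2}} = \frac{4}{-9 + \left(28 + \frac{1}{3} \left(-3\right)\right)^{2}} = \frac{4}{-9 + \left(28 - 1\right)^{2}} = \frac{4}{-9 + 27^{2}} = \frac{4}{-9 + 729} = \frac{4}{720} = 4 \cdot \frac{1}{720} = \frac{1}{180} \approx 0.0055556$)
$J{\left(C \right)} = C^{2}$
$- J{\left(d \right)} = - \frac{1}{32400}$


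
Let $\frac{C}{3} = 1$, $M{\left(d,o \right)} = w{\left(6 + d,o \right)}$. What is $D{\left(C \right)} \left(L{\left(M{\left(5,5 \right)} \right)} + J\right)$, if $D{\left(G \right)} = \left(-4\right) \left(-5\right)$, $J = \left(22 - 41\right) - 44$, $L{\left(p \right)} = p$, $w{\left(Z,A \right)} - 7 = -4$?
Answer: $-1200$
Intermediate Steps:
$w{\left(Z,A \right)} = 3$ ($w{\left(Z,A \right)} = 7 - 4 = 3$)
$M{\left(d,o \right)} = 3$
$C = 3$ ($C = 3 \cdot 1 = 3$)
$J = -63$ ($J = -19 - 44 = -63$)
$D{\left(G \right)} = 20$
$D{\left(C \right)} \left(L{\left(M{\left(5,5 \right)} \right)} + J\right) = 20 \left(3 - 63\right) = 20 \left(-60\right) = -1200$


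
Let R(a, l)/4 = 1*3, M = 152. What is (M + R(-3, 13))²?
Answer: 26896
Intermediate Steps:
R(a, l) = 12 (R(a, l) = 4*(1*3) = 4*3 = 12)
(M + R(-3, 13))² = (152 + 12)² = 164² = 26896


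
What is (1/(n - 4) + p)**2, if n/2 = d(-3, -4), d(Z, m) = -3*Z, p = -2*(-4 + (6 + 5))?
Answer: 38025/196 ≈ 194.01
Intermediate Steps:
p = -14 (p = -2*(-4 + 11) = -2*7 = -14)
n = 18 (n = 2*(-3*(-3)) = 2*9 = 18)
(1/(n - 4) + p)**2 = (1/(18 - 4) - 14)**2 = (1/14 - 14)**2 = (-195/14)**2 = 38025/196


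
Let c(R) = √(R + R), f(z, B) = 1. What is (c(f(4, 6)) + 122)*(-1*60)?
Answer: -7320 - 60*√2 ≈ -7404.9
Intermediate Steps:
c(R) = √2*√R (c(R) = √(2*R) = √2*√R)
(c(f(4, 6)) + 122)*(-1*60) = (√2*√1 + 122)*(-1*60) = (√2*1 + 122)*(-60) = (√2 + 122)*(-60) = (122 + √2)*(-60) = -7320 - 60*√2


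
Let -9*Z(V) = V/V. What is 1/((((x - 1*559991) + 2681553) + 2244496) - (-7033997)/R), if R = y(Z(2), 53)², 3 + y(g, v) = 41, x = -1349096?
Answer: 1444/4363527125 ≈ 3.3093e-7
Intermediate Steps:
Z(V) = -⅑ (Z(V) = -V/(9*V) = -⅑*1 = -⅑)
y(g, v) = 38 (y(g, v) = -3 + 41 = 38)
R = 1444 (R = 38² = 1444)
1/((((x - 1*559991) + 2681553) + 2244496) - (-7033997)/R) = 1/((((-1349096 - 1*559991) + 2681553) + 2244496) - (-7033997)/1444) = 1/((((-1349096 - 559991) + 2681553) + 2244496) - (-7033997)/1444) = 1/(((-1909087 + 2681553) + 2244496) - 1*(-7033997/1444)) = 1/((772466 + 2244496) + 7033997/1444) = 1/(3016962 + 7033997/1444) = 1/(4363527125/1444) = 1444/4363527125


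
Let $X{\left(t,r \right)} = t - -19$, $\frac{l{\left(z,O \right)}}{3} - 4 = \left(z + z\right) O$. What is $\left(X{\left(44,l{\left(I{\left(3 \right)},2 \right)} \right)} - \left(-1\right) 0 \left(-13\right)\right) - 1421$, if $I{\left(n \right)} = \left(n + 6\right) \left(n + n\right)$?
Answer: $-1358$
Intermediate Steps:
$I{\left(n \right)} = 2 n \left(6 + n\right)$ ($I{\left(n \right)} = \left(6 + n\right) 2 n = 2 n \left(6 + n\right)$)
$l{\left(z,O \right)} = 12 + 6 O z$ ($l{\left(z,O \right)} = 12 + 3 \left(z + z\right) O = 12 + 3 \cdot 2 z O = 12 + 3 \cdot 2 O z = 12 + 6 O z$)
$X{\left(t,r \right)} = 19 + t$ ($X{\left(t,r \right)} = t + 19 = 19 + t$)
$\left(X{\left(44,l{\left(I{\left(3 \right)},2 \right)} \right)} - \left(-1\right) 0 \left(-13\right)\right) - 1421 = \left(\left(19 + 44\right) - \left(-1\right) 0 \left(-13\right)\right) - 1421 = \left(63 - 0 \left(-13\right)\right) - 1421 = \left(63 - 0\right) - 1421 = \left(63 + 0\right) - 1421 = 63 - 1421 = -1358$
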